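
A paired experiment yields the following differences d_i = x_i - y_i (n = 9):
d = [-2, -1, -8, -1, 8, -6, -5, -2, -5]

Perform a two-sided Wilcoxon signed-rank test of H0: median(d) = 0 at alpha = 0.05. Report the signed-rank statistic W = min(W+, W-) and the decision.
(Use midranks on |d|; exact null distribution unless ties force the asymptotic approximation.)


Step 1: Drop any zero differences (none here) and take |d_i|.
|d| = [2, 1, 8, 1, 8, 6, 5, 2, 5]
Step 2: Midrank |d_i| (ties get averaged ranks).
ranks: |2|->3.5, |1|->1.5, |8|->8.5, |1|->1.5, |8|->8.5, |6|->7, |5|->5.5, |2|->3.5, |5|->5.5
Step 3: Attach original signs; sum ranks with positive sign and with negative sign.
W+ = 8.5 = 8.5
W- = 3.5 + 1.5 + 8.5 + 1.5 + 7 + 5.5 + 3.5 + 5.5 = 36.5
(Check: W+ + W- = 45 should equal n(n+1)/2 = 45.)
Step 4: Test statistic W = min(W+, W-) = 8.5.
Step 5: Ties in |d|, so use the tie-corrected normal approximation.
        E[W] = n(n+1)/4 = 9*10/4 = 22.5.
        Tie groups: |d|=1 (t=2), |d|=2 (t=2), |d|=5 (t=2), |d|=8 (t=2); sum(t^3 - t) = 24.
        Var[W] = n(n+1)(2n+1)/24 - sum(t^3-t)/48 = 1710/24 - 24/48 = 70.75.
        z = (W - E[W]) / sqrt(Var[W]) = (8.5 - 22.5) / 8.4113 = -1.6644.
        Two-sided p = 2*Phi(z) = 0.096027.
Step 6: alpha = 0.05. fail to reject H0.

W+ = 8.5, W- = 36.5, W = min = 8.5, p = 0.096027, fail to reject H0.


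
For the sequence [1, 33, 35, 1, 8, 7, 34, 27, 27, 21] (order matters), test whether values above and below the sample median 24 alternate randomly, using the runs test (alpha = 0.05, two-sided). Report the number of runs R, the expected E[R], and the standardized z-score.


Step 1: Compute median = 24; label A = above, B = below.
Labels in order: BAABBBAAAB  (n_A = 5, n_B = 5)
Step 2: Count runs R = 5.
Step 3: Under H0 (random ordering), E[R] = 2*n_A*n_B/(n_A+n_B) + 1 = 2*5*5/10 + 1 = 6.0000.
        Var[R] = 2*n_A*n_B*(2*n_A*n_B - n_A - n_B) / ((n_A+n_B)^2 * (n_A+n_B-1)) = 2000/900 = 2.2222.
        SD[R] = 1.4907.
Step 4: Continuity-corrected z = (R + 0.5 - E[R]) / SD[R] = (5 + 0.5 - 6.0000) / 1.4907 = -0.3354.
Step 5: Two-sided p-value via normal approximation = 2*(1 - Phi(|z|)) = 0.737316.
Step 6: alpha = 0.05. fail to reject H0.

R = 5, z = -0.3354, p = 0.737316, fail to reject H0.


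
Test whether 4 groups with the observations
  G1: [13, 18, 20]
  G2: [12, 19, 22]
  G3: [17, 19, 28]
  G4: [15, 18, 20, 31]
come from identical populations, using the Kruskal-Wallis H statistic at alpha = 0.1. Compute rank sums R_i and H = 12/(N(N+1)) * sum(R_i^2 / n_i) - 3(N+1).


Step 1: Combine all N = 13 observations and assign midranks.
sorted (value, group, rank): (12,G2,1), (13,G1,2), (15,G4,3), (17,G3,4), (18,G1,5.5), (18,G4,5.5), (19,G2,7.5), (19,G3,7.5), (20,G1,9.5), (20,G4,9.5), (22,G2,11), (28,G3,12), (31,G4,13)
Step 2: Sum ranks within each group.
R_1 = 17 (n_1 = 3)
R_2 = 19.5 (n_2 = 3)
R_3 = 23.5 (n_3 = 3)
R_4 = 31 (n_4 = 4)
Step 3: H = 12/(N(N+1)) * sum(R_i^2/n_i) - 3(N+1)
     = 12/(13*14) * (17^2/3 + 19.5^2/3 + 23.5^2/3 + 31^2/4) - 3*14
     = 0.065934 * 647.417 - 42
     = 0.686813.
Step 4: Ties present; correction factor C = 1 - 18/(13^3 - 13) = 0.991758. Corrected H = 0.686813 / 0.991758 = 0.692521.
Step 5: Under H0, H ~ chi^2(3); p-value = 0.874962.
Step 6: alpha = 0.1. fail to reject H0.

H = 0.6925, df = 3, p = 0.874962, fail to reject H0.


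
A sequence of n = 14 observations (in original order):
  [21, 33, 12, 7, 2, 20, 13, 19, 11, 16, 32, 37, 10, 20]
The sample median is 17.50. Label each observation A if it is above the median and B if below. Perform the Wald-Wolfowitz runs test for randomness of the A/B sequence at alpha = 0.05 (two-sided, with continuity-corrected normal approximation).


Step 1: Compute median = 17.50; label A = above, B = below.
Labels in order: AABBBABABBAABA  (n_A = 7, n_B = 7)
Step 2: Count runs R = 9.
Step 3: Under H0 (random ordering), E[R] = 2*n_A*n_B/(n_A+n_B) + 1 = 2*7*7/14 + 1 = 8.0000.
        Var[R] = 2*n_A*n_B*(2*n_A*n_B - n_A - n_B) / ((n_A+n_B)^2 * (n_A+n_B-1)) = 8232/2548 = 3.2308.
        SD[R] = 1.7974.
Step 4: Continuity-corrected z = (R - 0.5 - E[R]) / SD[R] = (9 - 0.5 - 8.0000) / 1.7974 = 0.2782.
Step 5: Two-sided p-value via normal approximation = 2*(1 - Phi(|z|)) = 0.780879.
Step 6: alpha = 0.05. fail to reject H0.

R = 9, z = 0.2782, p = 0.780879, fail to reject H0.


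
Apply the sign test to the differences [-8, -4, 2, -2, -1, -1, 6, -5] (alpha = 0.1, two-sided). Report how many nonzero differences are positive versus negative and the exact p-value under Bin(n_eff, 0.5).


Step 1: Discard zero differences. Original n = 8; n_eff = number of nonzero differences = 8.
Nonzero differences (with sign): -8, -4, +2, -2, -1, -1, +6, -5
Step 2: Count signs: positive = 2, negative = 6.
Step 3: Under H0: P(positive) = 0.5, so the number of positives S ~ Bin(8, 0.5).
Step 4: Two-sided exact p-value = sum of Bin(8,0.5) probabilities at or below the observed probability = 0.289062.
Step 5: alpha = 0.1. fail to reject H0.

n_eff = 8, pos = 2, neg = 6, p = 0.289062, fail to reject H0.


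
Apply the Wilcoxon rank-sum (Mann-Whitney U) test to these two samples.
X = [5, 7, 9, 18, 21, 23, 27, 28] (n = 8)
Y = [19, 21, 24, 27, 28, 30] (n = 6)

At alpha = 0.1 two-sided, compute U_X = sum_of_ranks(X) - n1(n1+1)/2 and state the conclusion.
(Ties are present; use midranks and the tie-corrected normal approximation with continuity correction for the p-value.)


Step 1: Combine and sort all 14 observations; assign midranks.
sorted (value, group): (5,X), (7,X), (9,X), (18,X), (19,Y), (21,X), (21,Y), (23,X), (24,Y), (27,X), (27,Y), (28,X), (28,Y), (30,Y)
ranks: 5->1, 7->2, 9->3, 18->4, 19->5, 21->6.5, 21->6.5, 23->8, 24->9, 27->10.5, 27->10.5, 28->12.5, 28->12.5, 30->14
Step 2: Rank sum for X: R1 = 1 + 2 + 3 + 4 + 6.5 + 8 + 10.5 + 12.5 = 47.5.
Step 3: U_X = R1 - n1(n1+1)/2 = 47.5 - 8*9/2 = 47.5 - 36 = 11.5.
       U_Y = n1*n2 - U_X = 48 - 11.5 = 36.5.
Step 4: Ties are present, so use the tie-corrected normal approximation (with continuity correction) for the p-value.
Step 5: p-value = 0.120107; compare to alpha = 0.1. fail to reject H0.

U_X = 11.5, p = 0.120107, fail to reject H0 at alpha = 0.1.


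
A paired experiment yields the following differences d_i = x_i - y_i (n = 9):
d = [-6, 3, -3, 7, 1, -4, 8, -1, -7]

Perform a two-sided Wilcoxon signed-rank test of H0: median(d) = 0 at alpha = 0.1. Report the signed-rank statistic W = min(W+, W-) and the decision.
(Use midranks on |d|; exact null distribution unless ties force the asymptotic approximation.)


Step 1: Drop any zero differences (none here) and take |d_i|.
|d| = [6, 3, 3, 7, 1, 4, 8, 1, 7]
Step 2: Midrank |d_i| (ties get averaged ranks).
ranks: |6|->6, |3|->3.5, |3|->3.5, |7|->7.5, |1|->1.5, |4|->5, |8|->9, |1|->1.5, |7|->7.5
Step 3: Attach original signs; sum ranks with positive sign and with negative sign.
W+ = 3.5 + 7.5 + 1.5 + 9 = 21.5
W- = 6 + 3.5 + 5 + 1.5 + 7.5 = 23.5
(Check: W+ + W- = 45 should equal n(n+1)/2 = 45.)
Step 4: Test statistic W = min(W+, W-) = 21.5.
Step 5: Ties in |d|, so use the tie-corrected normal approximation.
        E[W] = n(n+1)/4 = 9*10/4 = 22.5.
        Tie groups: |d|=1 (t=2), |d|=3 (t=2), |d|=7 (t=2); sum(t^3 - t) = 18.
        Var[W] = n(n+1)(2n+1)/24 - sum(t^3-t)/48 = 1710/24 - 18/48 = 70.875.
        z = (W - E[W]) / sqrt(Var[W]) = (21.5 - 22.5) / 8.4187 = -0.1188.
        Two-sided p = 2*Phi(z) = 0.905447.
Step 6: alpha = 0.1. fail to reject H0.

W+ = 21.5, W- = 23.5, W = min = 21.5, p = 0.905447, fail to reject H0.


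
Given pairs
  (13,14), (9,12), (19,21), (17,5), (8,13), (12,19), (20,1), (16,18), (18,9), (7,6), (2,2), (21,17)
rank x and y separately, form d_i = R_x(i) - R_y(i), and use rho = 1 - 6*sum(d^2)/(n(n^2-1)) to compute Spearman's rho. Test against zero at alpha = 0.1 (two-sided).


Step 1: Rank x and y separately (midranks; no ties here).
rank(x): 13->6, 9->4, 19->10, 17->8, 8->3, 12->5, 20->11, 16->7, 18->9, 7->2, 2->1, 21->12
rank(y): 14->8, 12->6, 21->12, 5->3, 13->7, 19->11, 1->1, 18->10, 9->5, 6->4, 2->2, 17->9
Step 2: d_i = R_x(i) - R_y(i); compute d_i^2.
  (6-8)^2=4, (4-6)^2=4, (10-12)^2=4, (8-3)^2=25, (3-7)^2=16, (5-11)^2=36, (11-1)^2=100, (7-10)^2=9, (9-5)^2=16, (2-4)^2=4, (1-2)^2=1, (12-9)^2=9
sum(d^2) = 228.
Step 3: rho = 1 - 6*228 / (12*(12^2 - 1)) = 1 - 1368/1716 = 0.202797.
Step 4: Under H0, t = rho * sqrt((n-2)/(1-rho^2)) = 0.6549 ~ t(10).
Step 5: Two-sided p-value from the t-distribution with 10 df = 0.527302.
Step 6: alpha = 0.1. fail to reject H0.

rho = 0.2028, p = 0.527302, fail to reject H0 at alpha = 0.1.


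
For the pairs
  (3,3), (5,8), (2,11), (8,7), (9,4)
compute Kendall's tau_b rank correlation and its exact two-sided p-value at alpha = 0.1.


Step 1: Enumerate the 10 unordered pairs (i,j) with i<j and classify each by sign(x_j-x_i) * sign(y_j-y_i).
  (1,2):dx=+2,dy=+5->C; (1,3):dx=-1,dy=+8->D; (1,4):dx=+5,dy=+4->C; (1,5):dx=+6,dy=+1->C
  (2,3):dx=-3,dy=+3->D; (2,4):dx=+3,dy=-1->D; (2,5):dx=+4,dy=-4->D; (3,4):dx=+6,dy=-4->D
  (3,5):dx=+7,dy=-7->D; (4,5):dx=+1,dy=-3->D
Step 2: C = 3, D = 7, total pairs = 10.
Step 3: tau = (C - D)/(n(n-1)/2) = (3 - 7)/10 = -0.400000.
Step 4: Exact two-sided p-value (enumerate n! = 120 permutations of y under H0): p = 0.483333.
Step 5: alpha = 0.1. fail to reject H0.

tau_b = -0.4000 (C=3, D=7), p = 0.483333, fail to reject H0.


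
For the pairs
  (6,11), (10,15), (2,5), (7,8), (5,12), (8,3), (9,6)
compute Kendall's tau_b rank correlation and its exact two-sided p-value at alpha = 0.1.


Step 1: Enumerate the 21 unordered pairs (i,j) with i<j and classify each by sign(x_j-x_i) * sign(y_j-y_i).
  (1,2):dx=+4,dy=+4->C; (1,3):dx=-4,dy=-6->C; (1,4):dx=+1,dy=-3->D; (1,5):dx=-1,dy=+1->D
  (1,6):dx=+2,dy=-8->D; (1,7):dx=+3,dy=-5->D; (2,3):dx=-8,dy=-10->C; (2,4):dx=-3,dy=-7->C
  (2,5):dx=-5,dy=-3->C; (2,6):dx=-2,dy=-12->C; (2,7):dx=-1,dy=-9->C; (3,4):dx=+5,dy=+3->C
  (3,5):dx=+3,dy=+7->C; (3,6):dx=+6,dy=-2->D; (3,7):dx=+7,dy=+1->C; (4,5):dx=-2,dy=+4->D
  (4,6):dx=+1,dy=-5->D; (4,7):dx=+2,dy=-2->D; (5,6):dx=+3,dy=-9->D; (5,7):dx=+4,dy=-6->D
  (6,7):dx=+1,dy=+3->C
Step 2: C = 11, D = 10, total pairs = 21.
Step 3: tau = (C - D)/(n(n-1)/2) = (11 - 10)/21 = 0.047619.
Step 4: Exact two-sided p-value (enumerate n! = 5040 permutations of y under H0): p = 1.000000.
Step 5: alpha = 0.1. fail to reject H0.

tau_b = 0.0476 (C=11, D=10), p = 1.000000, fail to reject H0.


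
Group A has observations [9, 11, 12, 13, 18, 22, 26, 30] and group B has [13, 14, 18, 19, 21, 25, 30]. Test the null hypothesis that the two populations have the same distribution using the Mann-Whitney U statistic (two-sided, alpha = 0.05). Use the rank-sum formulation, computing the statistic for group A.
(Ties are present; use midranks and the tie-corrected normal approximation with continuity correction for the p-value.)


Step 1: Combine and sort all 15 observations; assign midranks.
sorted (value, group): (9,X), (11,X), (12,X), (13,X), (13,Y), (14,Y), (18,X), (18,Y), (19,Y), (21,Y), (22,X), (25,Y), (26,X), (30,X), (30,Y)
ranks: 9->1, 11->2, 12->3, 13->4.5, 13->4.5, 14->6, 18->7.5, 18->7.5, 19->9, 21->10, 22->11, 25->12, 26->13, 30->14.5, 30->14.5
Step 2: Rank sum for X: R1 = 1 + 2 + 3 + 4.5 + 7.5 + 11 + 13 + 14.5 = 56.5.
Step 3: U_X = R1 - n1(n1+1)/2 = 56.5 - 8*9/2 = 56.5 - 36 = 20.5.
       U_Y = n1*n2 - U_X = 56 - 20.5 = 35.5.
Step 4: Ties are present, so use the tie-corrected normal approximation (with continuity correction) for the p-value.
Step 5: p-value = 0.416636; compare to alpha = 0.05. fail to reject H0.

U_X = 20.5, p = 0.416636, fail to reject H0 at alpha = 0.05.


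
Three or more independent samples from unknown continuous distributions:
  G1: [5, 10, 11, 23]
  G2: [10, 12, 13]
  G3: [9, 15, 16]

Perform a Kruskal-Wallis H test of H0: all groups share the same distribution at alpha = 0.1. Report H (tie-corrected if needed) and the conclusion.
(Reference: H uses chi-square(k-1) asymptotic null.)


Step 1: Combine all N = 10 observations and assign midranks.
sorted (value, group, rank): (5,G1,1), (9,G3,2), (10,G1,3.5), (10,G2,3.5), (11,G1,5), (12,G2,6), (13,G2,7), (15,G3,8), (16,G3,9), (23,G1,10)
Step 2: Sum ranks within each group.
R_1 = 19.5 (n_1 = 4)
R_2 = 16.5 (n_2 = 3)
R_3 = 19 (n_3 = 3)
Step 3: H = 12/(N(N+1)) * sum(R_i^2/n_i) - 3(N+1)
     = 12/(10*11) * (19.5^2/4 + 16.5^2/3 + 19^2/3) - 3*11
     = 0.109091 * 306.146 - 33
     = 0.397727.
Step 4: Ties present; correction factor C = 1 - 6/(10^3 - 10) = 0.993939. Corrected H = 0.397727 / 0.993939 = 0.400152.
Step 5: Under H0, H ~ chi^2(2); p-value = 0.818668.
Step 6: alpha = 0.1. fail to reject H0.

H = 0.4002, df = 2, p = 0.818668, fail to reject H0.


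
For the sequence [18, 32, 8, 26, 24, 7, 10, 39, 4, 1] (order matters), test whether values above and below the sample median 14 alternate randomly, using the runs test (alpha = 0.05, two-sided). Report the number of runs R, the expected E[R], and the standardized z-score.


Step 1: Compute median = 14; label A = above, B = below.
Labels in order: AABAABBABB  (n_A = 5, n_B = 5)
Step 2: Count runs R = 6.
Step 3: Under H0 (random ordering), E[R] = 2*n_A*n_B/(n_A+n_B) + 1 = 2*5*5/10 + 1 = 6.0000.
        Var[R] = 2*n_A*n_B*(2*n_A*n_B - n_A - n_B) / ((n_A+n_B)^2 * (n_A+n_B-1)) = 2000/900 = 2.2222.
        SD[R] = 1.4907.
Step 4: R = E[R], so z = 0 with no continuity correction.
Step 5: Two-sided p-value via normal approximation = 2*(1 - Phi(|z|)) = 1.000000.
Step 6: alpha = 0.05. fail to reject H0.

R = 6, z = 0.0000, p = 1.000000, fail to reject H0.


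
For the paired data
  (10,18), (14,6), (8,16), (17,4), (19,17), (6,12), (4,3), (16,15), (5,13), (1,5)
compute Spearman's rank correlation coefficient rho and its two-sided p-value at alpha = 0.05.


Step 1: Rank x and y separately (midranks; no ties here).
rank(x): 10->6, 14->7, 8->5, 17->9, 19->10, 6->4, 4->2, 16->8, 5->3, 1->1
rank(y): 18->10, 6->4, 16->8, 4->2, 17->9, 12->5, 3->1, 15->7, 13->6, 5->3
Step 2: d_i = R_x(i) - R_y(i); compute d_i^2.
  (6-10)^2=16, (7-4)^2=9, (5-8)^2=9, (9-2)^2=49, (10-9)^2=1, (4-5)^2=1, (2-1)^2=1, (8-7)^2=1, (3-6)^2=9, (1-3)^2=4
sum(d^2) = 100.
Step 3: rho = 1 - 6*100 / (10*(10^2 - 1)) = 1 - 600/990 = 0.393939.
Step 4: Under H0, t = rho * sqrt((n-2)/(1-rho^2)) = 1.2123 ~ t(8).
Step 5: Two-sided p-value from the t-distribution with 8 df = 0.259998.
Step 6: alpha = 0.05. fail to reject H0.

rho = 0.3939, p = 0.259998, fail to reject H0 at alpha = 0.05.


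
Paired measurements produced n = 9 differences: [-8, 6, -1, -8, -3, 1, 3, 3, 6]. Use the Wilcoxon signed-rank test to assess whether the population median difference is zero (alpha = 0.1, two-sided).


Step 1: Drop any zero differences (none here) and take |d_i|.
|d| = [8, 6, 1, 8, 3, 1, 3, 3, 6]
Step 2: Midrank |d_i| (ties get averaged ranks).
ranks: |8|->8.5, |6|->6.5, |1|->1.5, |8|->8.5, |3|->4, |1|->1.5, |3|->4, |3|->4, |6|->6.5
Step 3: Attach original signs; sum ranks with positive sign and with negative sign.
W+ = 6.5 + 1.5 + 4 + 4 + 6.5 = 22.5
W- = 8.5 + 1.5 + 8.5 + 4 = 22.5
(Check: W+ + W- = 45 should equal n(n+1)/2 = 45.)
Step 4: Test statistic W = min(W+, W-) = 22.5.
Step 5: Ties in |d|, so use the tie-corrected normal approximation.
        E[W] = n(n+1)/4 = 9*10/4 = 22.5.
        Tie groups: |d|=1 (t=2), |d|=3 (t=3), |d|=6 (t=2), |d|=8 (t=2); sum(t^3 - t) = 42.
        Var[W] = n(n+1)(2n+1)/24 - sum(t^3-t)/48 = 1710/24 - 42/48 = 70.375.
        z = (W - E[W]) / sqrt(Var[W]) = (22.5 - 22.5) / 8.3890 = 0.0000.
        Two-sided p = 2*Phi(z) = 1.000000.
Step 6: alpha = 0.1. fail to reject H0.

W+ = 22.5, W- = 22.5, W = min = 22.5, p = 1.000000, fail to reject H0.


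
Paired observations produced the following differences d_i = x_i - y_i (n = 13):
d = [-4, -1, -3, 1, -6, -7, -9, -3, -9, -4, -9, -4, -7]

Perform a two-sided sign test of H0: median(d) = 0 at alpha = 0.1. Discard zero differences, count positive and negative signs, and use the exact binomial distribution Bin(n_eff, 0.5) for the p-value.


Step 1: Discard zero differences. Original n = 13; n_eff = number of nonzero differences = 13.
Nonzero differences (with sign): -4, -1, -3, +1, -6, -7, -9, -3, -9, -4, -9, -4, -7
Step 2: Count signs: positive = 1, negative = 12.
Step 3: Under H0: P(positive) = 0.5, so the number of positives S ~ Bin(13, 0.5).
Step 4: Two-sided exact p-value = sum of Bin(13,0.5) probabilities at or below the observed probability = 0.003418.
Step 5: alpha = 0.1. reject H0.

n_eff = 13, pos = 1, neg = 12, p = 0.003418, reject H0.


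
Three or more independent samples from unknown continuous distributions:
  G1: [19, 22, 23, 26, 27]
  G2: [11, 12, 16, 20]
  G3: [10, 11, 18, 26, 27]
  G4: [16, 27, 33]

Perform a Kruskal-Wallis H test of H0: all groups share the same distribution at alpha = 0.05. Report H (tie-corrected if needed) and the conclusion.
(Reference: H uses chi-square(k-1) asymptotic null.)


Step 1: Combine all N = 17 observations and assign midranks.
sorted (value, group, rank): (10,G3,1), (11,G2,2.5), (11,G3,2.5), (12,G2,4), (16,G2,5.5), (16,G4,5.5), (18,G3,7), (19,G1,8), (20,G2,9), (22,G1,10), (23,G1,11), (26,G1,12.5), (26,G3,12.5), (27,G1,15), (27,G3,15), (27,G4,15), (33,G4,17)
Step 2: Sum ranks within each group.
R_1 = 56.5 (n_1 = 5)
R_2 = 21 (n_2 = 4)
R_3 = 38 (n_3 = 5)
R_4 = 37.5 (n_4 = 3)
Step 3: H = 12/(N(N+1)) * sum(R_i^2/n_i) - 3(N+1)
     = 12/(17*18) * (56.5^2/5 + 21^2/4 + 38^2/5 + 37.5^2/3) - 3*18
     = 0.039216 * 1506.25 - 54
     = 5.068627.
Step 4: Ties present; correction factor C = 1 - 42/(17^3 - 17) = 0.991422. Corrected H = 5.068627 / 0.991422 = 5.112485.
Step 5: Under H0, H ~ chi^2(3); p-value = 0.163743.
Step 6: alpha = 0.05. fail to reject H0.

H = 5.1125, df = 3, p = 0.163743, fail to reject H0.


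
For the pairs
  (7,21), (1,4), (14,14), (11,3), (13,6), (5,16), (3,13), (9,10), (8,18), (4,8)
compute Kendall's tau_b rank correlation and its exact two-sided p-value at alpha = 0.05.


Step 1: Enumerate the 45 unordered pairs (i,j) with i<j and classify each by sign(x_j-x_i) * sign(y_j-y_i).
  (1,2):dx=-6,dy=-17->C; (1,3):dx=+7,dy=-7->D; (1,4):dx=+4,dy=-18->D; (1,5):dx=+6,dy=-15->D
  (1,6):dx=-2,dy=-5->C; (1,7):dx=-4,dy=-8->C; (1,8):dx=+2,dy=-11->D; (1,9):dx=+1,dy=-3->D
  (1,10):dx=-3,dy=-13->C; (2,3):dx=+13,dy=+10->C; (2,4):dx=+10,dy=-1->D; (2,5):dx=+12,dy=+2->C
  (2,6):dx=+4,dy=+12->C; (2,7):dx=+2,dy=+9->C; (2,8):dx=+8,dy=+6->C; (2,9):dx=+7,dy=+14->C
  (2,10):dx=+3,dy=+4->C; (3,4):dx=-3,dy=-11->C; (3,5):dx=-1,dy=-8->C; (3,6):dx=-9,dy=+2->D
  (3,7):dx=-11,dy=-1->C; (3,8):dx=-5,dy=-4->C; (3,9):dx=-6,dy=+4->D; (3,10):dx=-10,dy=-6->C
  (4,5):dx=+2,dy=+3->C; (4,6):dx=-6,dy=+13->D; (4,7):dx=-8,dy=+10->D; (4,8):dx=-2,dy=+7->D
  (4,9):dx=-3,dy=+15->D; (4,10):dx=-7,dy=+5->D; (5,6):dx=-8,dy=+10->D; (5,7):dx=-10,dy=+7->D
  (5,8):dx=-4,dy=+4->D; (5,9):dx=-5,dy=+12->D; (5,10):dx=-9,dy=+2->D; (6,7):dx=-2,dy=-3->C
  (6,8):dx=+4,dy=-6->D; (6,9):dx=+3,dy=+2->C; (6,10):dx=-1,dy=-8->C; (7,8):dx=+6,dy=-3->D
  (7,9):dx=+5,dy=+5->C; (7,10):dx=+1,dy=-5->D; (8,9):dx=-1,dy=+8->D; (8,10):dx=-5,dy=-2->C
  (9,10):dx=-4,dy=-10->C
Step 2: C = 23, D = 22, total pairs = 45.
Step 3: tau = (C - D)/(n(n-1)/2) = (23 - 22)/45 = 0.022222.
Step 4: Exact two-sided p-value (enumerate n! = 3628800 permutations of y under H0): p = 1.000000.
Step 5: alpha = 0.05. fail to reject H0.

tau_b = 0.0222 (C=23, D=22), p = 1.000000, fail to reject H0.


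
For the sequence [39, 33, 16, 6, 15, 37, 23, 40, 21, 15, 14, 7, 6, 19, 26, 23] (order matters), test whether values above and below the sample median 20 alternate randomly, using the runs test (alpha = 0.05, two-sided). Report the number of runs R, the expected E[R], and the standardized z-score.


Step 1: Compute median = 20; label A = above, B = below.
Labels in order: AABBBAAAABBBBBAA  (n_A = 8, n_B = 8)
Step 2: Count runs R = 5.
Step 3: Under H0 (random ordering), E[R] = 2*n_A*n_B/(n_A+n_B) + 1 = 2*8*8/16 + 1 = 9.0000.
        Var[R] = 2*n_A*n_B*(2*n_A*n_B - n_A - n_B) / ((n_A+n_B)^2 * (n_A+n_B-1)) = 14336/3840 = 3.7333.
        SD[R] = 1.9322.
Step 4: Continuity-corrected z = (R + 0.5 - E[R]) / SD[R] = (5 + 0.5 - 9.0000) / 1.9322 = -1.8114.
Step 5: Two-sided p-value via normal approximation = 2*(1 - Phi(|z|)) = 0.070076.
Step 6: alpha = 0.05. fail to reject H0.

R = 5, z = -1.8114, p = 0.070076, fail to reject H0.


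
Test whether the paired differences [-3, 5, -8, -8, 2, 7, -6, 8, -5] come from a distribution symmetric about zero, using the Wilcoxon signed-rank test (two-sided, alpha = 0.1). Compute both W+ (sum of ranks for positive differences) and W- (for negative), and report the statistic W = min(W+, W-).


Step 1: Drop any zero differences (none here) and take |d_i|.
|d| = [3, 5, 8, 8, 2, 7, 6, 8, 5]
Step 2: Midrank |d_i| (ties get averaged ranks).
ranks: |3|->2, |5|->3.5, |8|->8, |8|->8, |2|->1, |7|->6, |6|->5, |8|->8, |5|->3.5
Step 3: Attach original signs; sum ranks with positive sign and with negative sign.
W+ = 3.5 + 1 + 6 + 8 = 18.5
W- = 2 + 8 + 8 + 5 + 3.5 = 26.5
(Check: W+ + W- = 45 should equal n(n+1)/2 = 45.)
Step 4: Test statistic W = min(W+, W-) = 18.5.
Step 5: Ties in |d|, so use the tie-corrected normal approximation.
        E[W] = n(n+1)/4 = 9*10/4 = 22.5.
        Tie groups: |d|=5 (t=2), |d|=8 (t=3); sum(t^3 - t) = 30.
        Var[W] = n(n+1)(2n+1)/24 - sum(t^3-t)/48 = 1710/24 - 30/48 = 70.625.
        z = (W - E[W]) / sqrt(Var[W]) = (18.5 - 22.5) / 8.4039 = -0.4760.
        Two-sided p = 2*Phi(z) = 0.634095.
Step 6: alpha = 0.1. fail to reject H0.

W+ = 18.5, W- = 26.5, W = min = 18.5, p = 0.634095, fail to reject H0.


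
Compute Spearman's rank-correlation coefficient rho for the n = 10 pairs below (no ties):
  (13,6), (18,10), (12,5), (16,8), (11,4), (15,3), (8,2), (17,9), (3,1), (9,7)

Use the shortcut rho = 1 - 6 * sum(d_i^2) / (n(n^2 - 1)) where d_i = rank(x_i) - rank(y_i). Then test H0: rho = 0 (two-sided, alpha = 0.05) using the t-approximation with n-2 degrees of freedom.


Step 1: Rank x and y separately (midranks; no ties here).
rank(x): 13->6, 18->10, 12->5, 16->8, 11->4, 15->7, 8->2, 17->9, 3->1, 9->3
rank(y): 6->6, 10->10, 5->5, 8->8, 4->4, 3->3, 2->2, 9->9, 1->1, 7->7
Step 2: d_i = R_x(i) - R_y(i); compute d_i^2.
  (6-6)^2=0, (10-10)^2=0, (5-5)^2=0, (8-8)^2=0, (4-4)^2=0, (7-3)^2=16, (2-2)^2=0, (9-9)^2=0, (1-1)^2=0, (3-7)^2=16
sum(d^2) = 32.
Step 3: rho = 1 - 6*32 / (10*(10^2 - 1)) = 1 - 192/990 = 0.806061.
Step 4: Under H0, t = rho * sqrt((n-2)/(1-rho^2)) = 3.8522 ~ t(8).
Step 5: Two-sided p-value from the t-distribution with 8 df = 0.004862.
Step 6: alpha = 0.05. reject H0.

rho = 0.8061, p = 0.004862, reject H0 at alpha = 0.05.


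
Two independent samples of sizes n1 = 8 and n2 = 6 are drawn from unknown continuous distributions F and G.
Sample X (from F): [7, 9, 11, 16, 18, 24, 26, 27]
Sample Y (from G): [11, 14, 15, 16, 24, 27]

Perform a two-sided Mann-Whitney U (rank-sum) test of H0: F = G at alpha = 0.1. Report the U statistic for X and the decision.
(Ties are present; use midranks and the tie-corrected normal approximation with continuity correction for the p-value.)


Step 1: Combine and sort all 14 observations; assign midranks.
sorted (value, group): (7,X), (9,X), (11,X), (11,Y), (14,Y), (15,Y), (16,X), (16,Y), (18,X), (24,X), (24,Y), (26,X), (27,X), (27,Y)
ranks: 7->1, 9->2, 11->3.5, 11->3.5, 14->5, 15->6, 16->7.5, 16->7.5, 18->9, 24->10.5, 24->10.5, 26->12, 27->13.5, 27->13.5
Step 2: Rank sum for X: R1 = 1 + 2 + 3.5 + 7.5 + 9 + 10.5 + 12 + 13.5 = 59.
Step 3: U_X = R1 - n1(n1+1)/2 = 59 - 8*9/2 = 59 - 36 = 23.
       U_Y = n1*n2 - U_X = 48 - 23 = 25.
Step 4: Ties are present, so use the tie-corrected normal approximation (with continuity correction) for the p-value.
Step 5: p-value = 0.948305; compare to alpha = 0.1. fail to reject H0.

U_X = 23, p = 0.948305, fail to reject H0 at alpha = 0.1.


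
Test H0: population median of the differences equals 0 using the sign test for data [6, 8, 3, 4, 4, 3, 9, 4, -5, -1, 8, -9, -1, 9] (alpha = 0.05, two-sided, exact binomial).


Step 1: Discard zero differences. Original n = 14; n_eff = number of nonzero differences = 14.
Nonzero differences (with sign): +6, +8, +3, +4, +4, +3, +9, +4, -5, -1, +8, -9, -1, +9
Step 2: Count signs: positive = 10, negative = 4.
Step 3: Under H0: P(positive) = 0.5, so the number of positives S ~ Bin(14, 0.5).
Step 4: Two-sided exact p-value = sum of Bin(14,0.5) probabilities at or below the observed probability = 0.179565.
Step 5: alpha = 0.05. fail to reject H0.

n_eff = 14, pos = 10, neg = 4, p = 0.179565, fail to reject H0.


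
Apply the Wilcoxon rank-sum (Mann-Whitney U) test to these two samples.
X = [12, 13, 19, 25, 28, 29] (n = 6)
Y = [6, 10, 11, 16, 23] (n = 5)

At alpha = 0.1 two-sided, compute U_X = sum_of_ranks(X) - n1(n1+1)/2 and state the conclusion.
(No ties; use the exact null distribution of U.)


Step 1: Combine and sort all 11 observations; assign midranks.
sorted (value, group): (6,Y), (10,Y), (11,Y), (12,X), (13,X), (16,Y), (19,X), (23,Y), (25,X), (28,X), (29,X)
ranks: 6->1, 10->2, 11->3, 12->4, 13->5, 16->6, 19->7, 23->8, 25->9, 28->10, 29->11
Step 2: Rank sum for X: R1 = 4 + 5 + 7 + 9 + 10 + 11 = 46.
Step 3: U_X = R1 - n1(n1+1)/2 = 46 - 6*7/2 = 46 - 21 = 25.
       U_Y = n1*n2 - U_X = 30 - 25 = 5.
Step 4: No ties, so the exact null distribution of U (based on enumerating the C(11,6) = 462 equally likely rank assignments) gives the two-sided p-value.
Step 5: p-value = 0.082251; compare to alpha = 0.1. reject H0.

U_X = 25, p = 0.082251, reject H0 at alpha = 0.1.


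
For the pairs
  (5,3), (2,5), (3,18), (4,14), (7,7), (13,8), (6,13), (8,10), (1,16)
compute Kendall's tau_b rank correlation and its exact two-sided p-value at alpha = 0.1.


Step 1: Enumerate the 36 unordered pairs (i,j) with i<j and classify each by sign(x_j-x_i) * sign(y_j-y_i).
  (1,2):dx=-3,dy=+2->D; (1,3):dx=-2,dy=+15->D; (1,4):dx=-1,dy=+11->D; (1,5):dx=+2,dy=+4->C
  (1,6):dx=+8,dy=+5->C; (1,7):dx=+1,dy=+10->C; (1,8):dx=+3,dy=+7->C; (1,9):dx=-4,dy=+13->D
  (2,3):dx=+1,dy=+13->C; (2,4):dx=+2,dy=+9->C; (2,5):dx=+5,dy=+2->C; (2,6):dx=+11,dy=+3->C
  (2,7):dx=+4,dy=+8->C; (2,8):dx=+6,dy=+5->C; (2,9):dx=-1,dy=+11->D; (3,4):dx=+1,dy=-4->D
  (3,5):dx=+4,dy=-11->D; (3,6):dx=+10,dy=-10->D; (3,7):dx=+3,dy=-5->D; (3,8):dx=+5,dy=-8->D
  (3,9):dx=-2,dy=-2->C; (4,5):dx=+3,dy=-7->D; (4,6):dx=+9,dy=-6->D; (4,7):dx=+2,dy=-1->D
  (4,8):dx=+4,dy=-4->D; (4,9):dx=-3,dy=+2->D; (5,6):dx=+6,dy=+1->C; (5,7):dx=-1,dy=+6->D
  (5,8):dx=+1,dy=+3->C; (5,9):dx=-6,dy=+9->D; (6,7):dx=-7,dy=+5->D; (6,8):dx=-5,dy=+2->D
  (6,9):dx=-12,dy=+8->D; (7,8):dx=+2,dy=-3->D; (7,9):dx=-5,dy=+3->D; (8,9):dx=-7,dy=+6->D
Step 2: C = 13, D = 23, total pairs = 36.
Step 3: tau = (C - D)/(n(n-1)/2) = (13 - 23)/36 = -0.277778.
Step 4: Exact two-sided p-value (enumerate n! = 362880 permutations of y under H0): p = 0.358488.
Step 5: alpha = 0.1. fail to reject H0.

tau_b = -0.2778 (C=13, D=23), p = 0.358488, fail to reject H0.


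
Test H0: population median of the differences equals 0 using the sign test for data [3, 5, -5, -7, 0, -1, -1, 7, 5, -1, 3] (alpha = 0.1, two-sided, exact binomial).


Step 1: Discard zero differences. Original n = 11; n_eff = number of nonzero differences = 10.
Nonzero differences (with sign): +3, +5, -5, -7, -1, -1, +7, +5, -1, +3
Step 2: Count signs: positive = 5, negative = 5.
Step 3: Under H0: P(positive) = 0.5, so the number of positives S ~ Bin(10, 0.5).
Step 4: Two-sided exact p-value = sum of Bin(10,0.5) probabilities at or below the observed probability = 1.000000.
Step 5: alpha = 0.1. fail to reject H0.

n_eff = 10, pos = 5, neg = 5, p = 1.000000, fail to reject H0.


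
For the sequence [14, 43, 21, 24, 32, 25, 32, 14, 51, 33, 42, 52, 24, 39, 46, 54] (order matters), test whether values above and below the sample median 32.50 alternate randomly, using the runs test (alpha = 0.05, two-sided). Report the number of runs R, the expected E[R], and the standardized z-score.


Step 1: Compute median = 32.50; label A = above, B = below.
Labels in order: BABBBBBBAAAABAAA  (n_A = 8, n_B = 8)
Step 2: Count runs R = 6.
Step 3: Under H0 (random ordering), E[R] = 2*n_A*n_B/(n_A+n_B) + 1 = 2*8*8/16 + 1 = 9.0000.
        Var[R] = 2*n_A*n_B*(2*n_A*n_B - n_A - n_B) / ((n_A+n_B)^2 * (n_A+n_B-1)) = 14336/3840 = 3.7333.
        SD[R] = 1.9322.
Step 4: Continuity-corrected z = (R + 0.5 - E[R]) / SD[R] = (6 + 0.5 - 9.0000) / 1.9322 = -1.2939.
Step 5: Two-sided p-value via normal approximation = 2*(1 - Phi(|z|)) = 0.195709.
Step 6: alpha = 0.05. fail to reject H0.

R = 6, z = -1.2939, p = 0.195709, fail to reject H0.


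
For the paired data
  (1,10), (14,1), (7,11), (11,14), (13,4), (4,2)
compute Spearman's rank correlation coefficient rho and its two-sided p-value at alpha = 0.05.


Step 1: Rank x and y separately (midranks; no ties here).
rank(x): 1->1, 14->6, 7->3, 11->4, 13->5, 4->2
rank(y): 10->4, 1->1, 11->5, 14->6, 4->3, 2->2
Step 2: d_i = R_x(i) - R_y(i); compute d_i^2.
  (1-4)^2=9, (6-1)^2=25, (3-5)^2=4, (4-6)^2=4, (5-3)^2=4, (2-2)^2=0
sum(d^2) = 46.
Step 3: rho = 1 - 6*46 / (6*(6^2 - 1)) = 1 - 276/210 = -0.314286.
Step 4: Under H0, t = rho * sqrt((n-2)/(1-rho^2)) = -0.6621 ~ t(4).
Step 5: Two-sided p-value from the t-distribution with 4 df = 0.544093.
Step 6: alpha = 0.05. fail to reject H0.

rho = -0.3143, p = 0.544093, fail to reject H0 at alpha = 0.05.


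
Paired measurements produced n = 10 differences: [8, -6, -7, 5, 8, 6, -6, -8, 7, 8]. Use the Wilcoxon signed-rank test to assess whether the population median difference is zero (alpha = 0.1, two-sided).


Step 1: Drop any zero differences (none here) and take |d_i|.
|d| = [8, 6, 7, 5, 8, 6, 6, 8, 7, 8]
Step 2: Midrank |d_i| (ties get averaged ranks).
ranks: |8|->8.5, |6|->3, |7|->5.5, |5|->1, |8|->8.5, |6|->3, |6|->3, |8|->8.5, |7|->5.5, |8|->8.5
Step 3: Attach original signs; sum ranks with positive sign and with negative sign.
W+ = 8.5 + 1 + 8.5 + 3 + 5.5 + 8.5 = 35
W- = 3 + 5.5 + 3 + 8.5 = 20
(Check: W+ + W- = 55 should equal n(n+1)/2 = 55.)
Step 4: Test statistic W = min(W+, W-) = 20.
Step 5: Ties in |d|, so use the tie-corrected normal approximation.
        E[W] = n(n+1)/4 = 10*11/4 = 27.5.
        Tie groups: |d|=6 (t=3), |d|=7 (t=2), |d|=8 (t=4); sum(t^3 - t) = 90.
        Var[W] = n(n+1)(2n+1)/24 - sum(t^3-t)/48 = 2310/24 - 90/48 = 94.375.
        z = (W - E[W]) / sqrt(Var[W]) = (20 - 27.5) / 9.7147 = -0.7720.
        Two-sided p = 2*Phi(z) = 0.440098.
Step 6: alpha = 0.1. fail to reject H0.

W+ = 35, W- = 20, W = min = 20, p = 0.440098, fail to reject H0.


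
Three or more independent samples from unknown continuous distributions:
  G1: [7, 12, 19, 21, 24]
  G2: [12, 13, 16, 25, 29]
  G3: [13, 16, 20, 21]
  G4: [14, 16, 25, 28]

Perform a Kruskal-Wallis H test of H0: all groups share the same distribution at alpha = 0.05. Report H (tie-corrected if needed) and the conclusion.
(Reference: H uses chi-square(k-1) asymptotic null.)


Step 1: Combine all N = 18 observations and assign midranks.
sorted (value, group, rank): (7,G1,1), (12,G1,2.5), (12,G2,2.5), (13,G2,4.5), (13,G3,4.5), (14,G4,6), (16,G2,8), (16,G3,8), (16,G4,8), (19,G1,10), (20,G3,11), (21,G1,12.5), (21,G3,12.5), (24,G1,14), (25,G2,15.5), (25,G4,15.5), (28,G4,17), (29,G2,18)
Step 2: Sum ranks within each group.
R_1 = 40 (n_1 = 5)
R_2 = 48.5 (n_2 = 5)
R_3 = 36 (n_3 = 4)
R_4 = 46.5 (n_4 = 4)
Step 3: H = 12/(N(N+1)) * sum(R_i^2/n_i) - 3(N+1)
     = 12/(18*19) * (40^2/5 + 48.5^2/5 + 36^2/4 + 46.5^2/4) - 3*19
     = 0.035088 * 1655.01 - 57
     = 1.070614.
Step 4: Ties present; correction factor C = 1 - 48/(18^3 - 18) = 0.991744. Corrected H = 1.070614 / 0.991744 = 1.079527.
Step 5: Under H0, H ~ chi^2(3); p-value = 0.782019.
Step 6: alpha = 0.05. fail to reject H0.

H = 1.0795, df = 3, p = 0.782019, fail to reject H0.


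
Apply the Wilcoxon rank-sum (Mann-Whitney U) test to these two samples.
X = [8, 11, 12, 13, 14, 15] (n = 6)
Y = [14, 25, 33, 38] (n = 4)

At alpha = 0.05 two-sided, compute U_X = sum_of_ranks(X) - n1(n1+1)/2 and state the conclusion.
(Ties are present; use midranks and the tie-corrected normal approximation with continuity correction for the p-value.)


Step 1: Combine and sort all 10 observations; assign midranks.
sorted (value, group): (8,X), (11,X), (12,X), (13,X), (14,X), (14,Y), (15,X), (25,Y), (33,Y), (38,Y)
ranks: 8->1, 11->2, 12->3, 13->4, 14->5.5, 14->5.5, 15->7, 25->8, 33->9, 38->10
Step 2: Rank sum for X: R1 = 1 + 2 + 3 + 4 + 5.5 + 7 = 22.5.
Step 3: U_X = R1 - n1(n1+1)/2 = 22.5 - 6*7/2 = 22.5 - 21 = 1.5.
       U_Y = n1*n2 - U_X = 24 - 1.5 = 22.5.
Step 4: Ties are present, so use the tie-corrected normal approximation (with continuity correction) for the p-value.
Step 5: p-value = 0.032476; compare to alpha = 0.05. reject H0.

U_X = 1.5, p = 0.032476, reject H0 at alpha = 0.05.


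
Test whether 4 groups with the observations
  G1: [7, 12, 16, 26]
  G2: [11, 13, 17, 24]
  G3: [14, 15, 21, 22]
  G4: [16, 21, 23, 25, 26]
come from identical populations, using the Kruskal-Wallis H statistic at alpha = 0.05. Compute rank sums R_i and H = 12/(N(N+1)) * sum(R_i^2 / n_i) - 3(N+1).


Step 1: Combine all N = 17 observations and assign midranks.
sorted (value, group, rank): (7,G1,1), (11,G2,2), (12,G1,3), (13,G2,4), (14,G3,5), (15,G3,6), (16,G1,7.5), (16,G4,7.5), (17,G2,9), (21,G3,10.5), (21,G4,10.5), (22,G3,12), (23,G4,13), (24,G2,14), (25,G4,15), (26,G1,16.5), (26,G4,16.5)
Step 2: Sum ranks within each group.
R_1 = 28 (n_1 = 4)
R_2 = 29 (n_2 = 4)
R_3 = 33.5 (n_3 = 4)
R_4 = 62.5 (n_4 = 5)
Step 3: H = 12/(N(N+1)) * sum(R_i^2/n_i) - 3(N+1)
     = 12/(17*18) * (28^2/4 + 29^2/4 + 33.5^2/4 + 62.5^2/5) - 3*18
     = 0.039216 * 1468.06 - 54
     = 3.571078.
Step 4: Ties present; correction factor C = 1 - 18/(17^3 - 17) = 0.996324. Corrected H = 3.571078 / 0.996324 = 3.584256.
Step 5: Under H0, H ~ chi^2(3); p-value = 0.309998.
Step 6: alpha = 0.05. fail to reject H0.

H = 3.5843, df = 3, p = 0.309998, fail to reject H0.


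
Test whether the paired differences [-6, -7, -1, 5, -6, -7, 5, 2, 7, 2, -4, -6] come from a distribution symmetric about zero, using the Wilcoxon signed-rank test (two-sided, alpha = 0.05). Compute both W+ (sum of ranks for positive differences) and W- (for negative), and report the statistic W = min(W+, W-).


Step 1: Drop any zero differences (none here) and take |d_i|.
|d| = [6, 7, 1, 5, 6, 7, 5, 2, 7, 2, 4, 6]
Step 2: Midrank |d_i| (ties get averaged ranks).
ranks: |6|->8, |7|->11, |1|->1, |5|->5.5, |6|->8, |7|->11, |5|->5.5, |2|->2.5, |7|->11, |2|->2.5, |4|->4, |6|->8
Step 3: Attach original signs; sum ranks with positive sign and with negative sign.
W+ = 5.5 + 5.5 + 2.5 + 11 + 2.5 = 27
W- = 8 + 11 + 1 + 8 + 11 + 4 + 8 = 51
(Check: W+ + W- = 78 should equal n(n+1)/2 = 78.)
Step 4: Test statistic W = min(W+, W-) = 27.
Step 5: Ties in |d|, so use the tie-corrected normal approximation.
        E[W] = n(n+1)/4 = 12*13/4 = 39.
        Tie groups: |d|=2 (t=2), |d|=5 (t=2), |d|=6 (t=3), |d|=7 (t=3); sum(t^3 - t) = 60.
        Var[W] = n(n+1)(2n+1)/24 - sum(t^3-t)/48 = 3900/24 - 60/48 = 161.25.
        z = (W - E[W]) / sqrt(Var[W]) = (27 - 39) / 12.6984 = -0.9450.
        Two-sided p = 2*Phi(z) = 0.344659.
Step 6: alpha = 0.05. fail to reject H0.

W+ = 27, W- = 51, W = min = 27, p = 0.344659, fail to reject H0.


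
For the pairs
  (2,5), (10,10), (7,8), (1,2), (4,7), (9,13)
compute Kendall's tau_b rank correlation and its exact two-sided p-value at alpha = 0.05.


Step 1: Enumerate the 15 unordered pairs (i,j) with i<j and classify each by sign(x_j-x_i) * sign(y_j-y_i).
  (1,2):dx=+8,dy=+5->C; (1,3):dx=+5,dy=+3->C; (1,4):dx=-1,dy=-3->C; (1,5):dx=+2,dy=+2->C
  (1,6):dx=+7,dy=+8->C; (2,3):dx=-3,dy=-2->C; (2,4):dx=-9,dy=-8->C; (2,5):dx=-6,dy=-3->C
  (2,6):dx=-1,dy=+3->D; (3,4):dx=-6,dy=-6->C; (3,5):dx=-3,dy=-1->C; (3,6):dx=+2,dy=+5->C
  (4,5):dx=+3,dy=+5->C; (4,6):dx=+8,dy=+11->C; (5,6):dx=+5,dy=+6->C
Step 2: C = 14, D = 1, total pairs = 15.
Step 3: tau = (C - D)/(n(n-1)/2) = (14 - 1)/15 = 0.866667.
Step 4: Exact two-sided p-value (enumerate n! = 720 permutations of y under H0): p = 0.016667.
Step 5: alpha = 0.05. reject H0.

tau_b = 0.8667 (C=14, D=1), p = 0.016667, reject H0.


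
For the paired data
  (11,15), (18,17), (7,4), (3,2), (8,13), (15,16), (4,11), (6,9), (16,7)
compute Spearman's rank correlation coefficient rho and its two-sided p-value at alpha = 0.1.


Step 1: Rank x and y separately (midranks; no ties here).
rank(x): 11->6, 18->9, 7->4, 3->1, 8->5, 15->7, 4->2, 6->3, 16->8
rank(y): 15->7, 17->9, 4->2, 2->1, 13->6, 16->8, 11->5, 9->4, 7->3
Step 2: d_i = R_x(i) - R_y(i); compute d_i^2.
  (6-7)^2=1, (9-9)^2=0, (4-2)^2=4, (1-1)^2=0, (5-6)^2=1, (7-8)^2=1, (2-5)^2=9, (3-4)^2=1, (8-3)^2=25
sum(d^2) = 42.
Step 3: rho = 1 - 6*42 / (9*(9^2 - 1)) = 1 - 252/720 = 0.650000.
Step 4: Under H0, t = rho * sqrt((n-2)/(1-rho^2)) = 2.2630 ~ t(7).
Step 5: Two-sided p-value from the t-distribution with 7 df = 0.058073.
Step 6: alpha = 0.1. reject H0.

rho = 0.6500, p = 0.058073, reject H0 at alpha = 0.1.


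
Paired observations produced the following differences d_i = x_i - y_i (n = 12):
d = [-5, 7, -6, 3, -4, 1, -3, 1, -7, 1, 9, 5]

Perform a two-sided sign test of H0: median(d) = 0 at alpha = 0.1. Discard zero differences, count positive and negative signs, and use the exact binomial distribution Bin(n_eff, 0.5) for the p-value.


Step 1: Discard zero differences. Original n = 12; n_eff = number of nonzero differences = 12.
Nonzero differences (with sign): -5, +7, -6, +3, -4, +1, -3, +1, -7, +1, +9, +5
Step 2: Count signs: positive = 7, negative = 5.
Step 3: Under H0: P(positive) = 0.5, so the number of positives S ~ Bin(12, 0.5).
Step 4: Two-sided exact p-value = sum of Bin(12,0.5) probabilities at or below the observed probability = 0.774414.
Step 5: alpha = 0.1. fail to reject H0.

n_eff = 12, pos = 7, neg = 5, p = 0.774414, fail to reject H0.


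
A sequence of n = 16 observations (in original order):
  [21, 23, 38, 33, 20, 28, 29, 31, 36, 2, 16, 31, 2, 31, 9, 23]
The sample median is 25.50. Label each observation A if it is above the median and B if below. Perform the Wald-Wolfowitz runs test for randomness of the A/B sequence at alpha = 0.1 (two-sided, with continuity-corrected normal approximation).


Step 1: Compute median = 25.50; label A = above, B = below.
Labels in order: BBAABAAAABBABABB  (n_A = 8, n_B = 8)
Step 2: Count runs R = 9.
Step 3: Under H0 (random ordering), E[R] = 2*n_A*n_B/(n_A+n_B) + 1 = 2*8*8/16 + 1 = 9.0000.
        Var[R] = 2*n_A*n_B*(2*n_A*n_B - n_A - n_B) / ((n_A+n_B)^2 * (n_A+n_B-1)) = 14336/3840 = 3.7333.
        SD[R] = 1.9322.
Step 4: R = E[R], so z = 0 with no continuity correction.
Step 5: Two-sided p-value via normal approximation = 2*(1 - Phi(|z|)) = 1.000000.
Step 6: alpha = 0.1. fail to reject H0.

R = 9, z = 0.0000, p = 1.000000, fail to reject H0.


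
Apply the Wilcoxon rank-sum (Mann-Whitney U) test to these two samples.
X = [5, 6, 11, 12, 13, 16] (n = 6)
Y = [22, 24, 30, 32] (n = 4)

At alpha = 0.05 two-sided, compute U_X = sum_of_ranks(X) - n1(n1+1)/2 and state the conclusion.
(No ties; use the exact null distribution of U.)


Step 1: Combine and sort all 10 observations; assign midranks.
sorted (value, group): (5,X), (6,X), (11,X), (12,X), (13,X), (16,X), (22,Y), (24,Y), (30,Y), (32,Y)
ranks: 5->1, 6->2, 11->3, 12->4, 13->5, 16->6, 22->7, 24->8, 30->9, 32->10
Step 2: Rank sum for X: R1 = 1 + 2 + 3 + 4 + 5 + 6 = 21.
Step 3: U_X = R1 - n1(n1+1)/2 = 21 - 6*7/2 = 21 - 21 = 0.
       U_Y = n1*n2 - U_X = 24 - 0 = 24.
Step 4: No ties, so the exact null distribution of U (based on enumerating the C(10,6) = 210 equally likely rank assignments) gives the two-sided p-value.
Step 5: p-value = 0.009524; compare to alpha = 0.05. reject H0.

U_X = 0, p = 0.009524, reject H0 at alpha = 0.05.


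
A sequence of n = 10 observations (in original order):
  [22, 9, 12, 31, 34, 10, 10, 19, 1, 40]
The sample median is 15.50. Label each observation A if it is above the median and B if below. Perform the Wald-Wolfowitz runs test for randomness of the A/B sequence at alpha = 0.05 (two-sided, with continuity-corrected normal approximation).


Step 1: Compute median = 15.50; label A = above, B = below.
Labels in order: ABBAABBABA  (n_A = 5, n_B = 5)
Step 2: Count runs R = 7.
Step 3: Under H0 (random ordering), E[R] = 2*n_A*n_B/(n_A+n_B) + 1 = 2*5*5/10 + 1 = 6.0000.
        Var[R] = 2*n_A*n_B*(2*n_A*n_B - n_A - n_B) / ((n_A+n_B)^2 * (n_A+n_B-1)) = 2000/900 = 2.2222.
        SD[R] = 1.4907.
Step 4: Continuity-corrected z = (R - 0.5 - E[R]) / SD[R] = (7 - 0.5 - 6.0000) / 1.4907 = 0.3354.
Step 5: Two-sided p-value via normal approximation = 2*(1 - Phi(|z|)) = 0.737316.
Step 6: alpha = 0.05. fail to reject H0.

R = 7, z = 0.3354, p = 0.737316, fail to reject H0.
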